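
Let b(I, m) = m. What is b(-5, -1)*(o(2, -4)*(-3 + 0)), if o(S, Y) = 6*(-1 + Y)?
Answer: -90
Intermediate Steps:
o(S, Y) = -6 + 6*Y
b(-5, -1)*(o(2, -4)*(-3 + 0)) = -(-6 + 6*(-4))*(-3 + 0) = -(-6 - 24)*(-3) = -(-30)*(-3) = -1*90 = -90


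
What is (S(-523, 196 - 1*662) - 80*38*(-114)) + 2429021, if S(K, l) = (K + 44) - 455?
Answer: 2774647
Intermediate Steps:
S(K, l) = -411 + K (S(K, l) = (44 + K) - 455 = -411 + K)
(S(-523, 196 - 1*662) - 80*38*(-114)) + 2429021 = ((-411 - 523) - 80*38*(-114)) + 2429021 = (-934 - 3040*(-114)) + 2429021 = (-934 + 346560) + 2429021 = 345626 + 2429021 = 2774647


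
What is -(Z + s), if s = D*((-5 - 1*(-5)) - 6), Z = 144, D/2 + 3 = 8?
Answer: -84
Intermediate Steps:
D = 10 (D = -6 + 2*8 = -6 + 16 = 10)
s = -60 (s = 10*((-5 - 1*(-5)) - 6) = 10*((-5 + 5) - 6) = 10*(0 - 6) = 10*(-6) = -60)
-(Z + s) = -(144 - 60) = -1*84 = -84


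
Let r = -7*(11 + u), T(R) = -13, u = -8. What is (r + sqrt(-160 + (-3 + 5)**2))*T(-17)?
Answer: 273 - 26*I*sqrt(39) ≈ 273.0 - 162.37*I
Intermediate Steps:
r = -21 (r = -7*(11 - 8) = -7*3 = -21)
(r + sqrt(-160 + (-3 + 5)**2))*T(-17) = (-21 + sqrt(-160 + (-3 + 5)**2))*(-13) = (-21 + sqrt(-160 + 2**2))*(-13) = (-21 + sqrt(-160 + 4))*(-13) = (-21 + sqrt(-156))*(-13) = (-21 + 2*I*sqrt(39))*(-13) = 273 - 26*I*sqrt(39)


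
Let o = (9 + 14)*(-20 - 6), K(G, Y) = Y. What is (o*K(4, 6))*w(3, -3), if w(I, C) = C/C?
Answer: -3588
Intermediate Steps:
w(I, C) = 1
o = -598 (o = 23*(-26) = -598)
(o*K(4, 6))*w(3, -3) = -598*6*1 = -3588*1 = -3588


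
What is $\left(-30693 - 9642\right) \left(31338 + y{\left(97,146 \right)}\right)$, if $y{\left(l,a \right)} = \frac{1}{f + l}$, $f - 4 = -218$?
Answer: $- \frac{49296697525}{39} \approx -1.264 \cdot 10^{9}$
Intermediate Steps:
$f = -214$ ($f = 4 - 218 = -214$)
$y{\left(l,a \right)} = \frac{1}{-214 + l}$
$\left(-30693 - 9642\right) \left(31338 + y{\left(97,146 \right)}\right) = \left(-30693 - 9642\right) \left(31338 + \frac{1}{-214 + 97}\right) = - 40335 \left(31338 + \frac{1}{-117}\right) = - 40335 \left(31338 - \frac{1}{117}\right) = \left(-40335\right) \frac{3666545}{117} = - \frac{49296697525}{39}$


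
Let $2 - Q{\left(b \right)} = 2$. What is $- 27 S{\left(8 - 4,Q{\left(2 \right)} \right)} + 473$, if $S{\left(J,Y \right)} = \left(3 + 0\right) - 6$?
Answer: $554$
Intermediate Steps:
$Q{\left(b \right)} = 0$ ($Q{\left(b \right)} = 2 - 2 = 0$)
$S{\left(J,Y \right)} = -3$ ($S{\left(J,Y \right)} = 3 - 6 = -3$)
$- 27 S{\left(8 - 4,Q{\left(2 \right)} \right)} + 473 = \left(-27\right) \left(-3\right) + 473 = 81 + 473 = 554$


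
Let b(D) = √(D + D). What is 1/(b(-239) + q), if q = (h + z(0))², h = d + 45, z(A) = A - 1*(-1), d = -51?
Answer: 25/1103 - I*√478/1103 ≈ 0.022665 - 0.019822*I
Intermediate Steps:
z(A) = 1 + A (z(A) = A + 1 = 1 + A)
b(D) = √2*√D (b(D) = √(2*D) = √2*√D)
h = -6 (h = -51 + 45 = -6)
q = 25 (q = (-6 + (1 + 0))² = (-6 + 1)² = (-5)² = 25)
1/(b(-239) + q) = 1/(√2*√(-239) + 25) = 1/(√2*(I*√239) + 25) = 1/(I*√478 + 25) = 1/(25 + I*√478)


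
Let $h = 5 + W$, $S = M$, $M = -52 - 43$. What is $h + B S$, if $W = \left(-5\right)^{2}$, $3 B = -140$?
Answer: $\frac{13390}{3} \approx 4463.3$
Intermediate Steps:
$B = - \frac{140}{3}$ ($B = \frac{1}{3} \left(-140\right) = - \frac{140}{3} \approx -46.667$)
$W = 25$
$M = -95$ ($M = -52 - 43 = -95$)
$S = -95$
$h = 30$ ($h = 5 + 25 = 30$)
$h + B S = 30 - - \frac{13300}{3} = 30 + \frac{13300}{3} = \frac{13390}{3}$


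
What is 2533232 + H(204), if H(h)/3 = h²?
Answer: 2658080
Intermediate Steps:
H(h) = 3*h²
2533232 + H(204) = 2533232 + 3*204² = 2533232 + 3*41616 = 2533232 + 124848 = 2658080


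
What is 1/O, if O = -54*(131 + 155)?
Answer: -1/15444 ≈ -6.4750e-5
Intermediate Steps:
O = -15444 (O = -54*286 = -15444)
1/O = 1/(-15444) = -1/15444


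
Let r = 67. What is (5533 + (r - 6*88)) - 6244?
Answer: -1172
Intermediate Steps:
(5533 + (r - 6*88)) - 6244 = (5533 + (67 - 6*88)) - 6244 = (5533 + (67 - 528)) - 6244 = (5533 - 461) - 6244 = 5072 - 6244 = -1172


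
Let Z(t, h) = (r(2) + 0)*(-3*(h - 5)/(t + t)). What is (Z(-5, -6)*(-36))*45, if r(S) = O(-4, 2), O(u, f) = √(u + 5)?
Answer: 5346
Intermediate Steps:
O(u, f) = √(5 + u)
r(S) = 1 (r(S) = √(5 - 4) = √1 = 1)
Z(t, h) = -3*(-5 + h)/(2*t) (Z(t, h) = (1 + 0)*(-3*(h - 5)/(t + t)) = 1*(-3*(-5 + h)/(2*t)) = -3*(-5 + h)/(2*t))
(Z(-5, -6)*(-36))*45 = (((3/2)*(5 - 1*(-6))/(-5))*(-36))*45 = (((3/2)*(-⅕)*(5 + 6))*(-36))*45 = (((3/2)*(-⅕)*11)*(-36))*45 = -33/10*(-36)*45 = (594/5)*45 = 5346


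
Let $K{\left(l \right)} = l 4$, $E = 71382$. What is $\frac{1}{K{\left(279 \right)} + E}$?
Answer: $\frac{1}{72498} \approx 1.3793 \cdot 10^{-5}$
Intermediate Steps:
$K{\left(l \right)} = 4 l$
$\frac{1}{K{\left(279 \right)} + E} = \frac{1}{4 \cdot 279 + 71382} = \frac{1}{1116 + 71382} = \frac{1}{72498}$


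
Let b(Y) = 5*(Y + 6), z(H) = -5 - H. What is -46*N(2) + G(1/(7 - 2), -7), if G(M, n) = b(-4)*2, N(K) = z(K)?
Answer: 342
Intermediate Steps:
b(Y) = 30 + 5*Y (b(Y) = 5*(6 + Y) = 30 + 5*Y)
N(K) = -5 - K
G(M, n) = 20 (G(M, n) = (30 + 5*(-4))*2 = (30 - 20)*2 = 10*2 = 20)
-46*N(2) + G(1/(7 - 2), -7) = -46*(-5 - 1*2) + 20 = -46*(-5 - 2) + 20 = -46*(-7) + 20 = 322 + 20 = 342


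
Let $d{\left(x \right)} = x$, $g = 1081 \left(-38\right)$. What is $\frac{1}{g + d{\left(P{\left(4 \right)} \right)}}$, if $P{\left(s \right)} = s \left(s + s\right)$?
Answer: $- \frac{1}{41046} \approx -2.4363 \cdot 10^{-5}$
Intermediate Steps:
$P{\left(s \right)} = 2 s^{2}$ ($P{\left(s \right)} = s 2 s = 2 s^{2}$)
$g = -41078$
$\frac{1}{g + d{\left(P{\left(4 \right)} \right)}} = \frac{1}{-41078 + 2 \cdot 4^{2}} = \frac{1}{-41078 + 2 \cdot 16} = \frac{1}{-41078 + 32} = \frac{1}{-41046} = - \frac{1}{41046}$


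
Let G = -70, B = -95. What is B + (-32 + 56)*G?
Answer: -1775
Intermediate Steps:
B + (-32 + 56)*G = -95 + (-32 + 56)*(-70) = -95 + 24*(-70) = -95 - 1680 = -1775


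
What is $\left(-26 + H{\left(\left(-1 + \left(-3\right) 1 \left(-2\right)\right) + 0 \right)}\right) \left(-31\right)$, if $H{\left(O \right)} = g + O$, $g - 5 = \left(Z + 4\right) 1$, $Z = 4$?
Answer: $248$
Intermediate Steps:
$g = 13$ ($g = 5 + \left(4 + 4\right) 1 = 5 + 8 \cdot 1 = 5 + 8 = 13$)
$H{\left(O \right)} = 13 + O$
$\left(-26 + H{\left(\left(-1 + \left(-3\right) 1 \left(-2\right)\right) + 0 \right)}\right) \left(-31\right) = \left(-26 + \left(13 - \left(1 - \left(-3\right) 1 \left(-2\right)\right)\right)\right) \left(-31\right) = \left(-26 + \left(13 + \left(\left(-1 - -6\right) + 0\right)\right)\right) \left(-31\right) = \left(-26 + \left(13 + \left(\left(-1 + 6\right) + 0\right)\right)\right) \left(-31\right) = \left(-26 + \left(13 + \left(5 + 0\right)\right)\right) \left(-31\right) = \left(-26 + \left(13 + 5\right)\right) \left(-31\right) = \left(-26 + 18\right) \left(-31\right) = \left(-8\right) \left(-31\right) = 248$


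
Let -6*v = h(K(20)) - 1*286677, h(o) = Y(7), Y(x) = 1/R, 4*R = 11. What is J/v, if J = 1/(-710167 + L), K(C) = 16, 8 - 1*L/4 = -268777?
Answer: 66/1150921552039 ≈ 5.7345e-11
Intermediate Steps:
R = 11/4 (R = (1/4)*11 = 11/4 ≈ 2.7500)
Y(x) = 4/11 (Y(x) = 1/(11/4) = 4/11)
L = 1075140 (L = 32 - 4*(-268777) = 32 + 1075108 = 1075140)
h(o) = 4/11
J = 1/364973 (J = 1/(-710167 + 1075140) = 1/364973 ≈ 2.7399e-6)
v = 3153443/66 (v = -(4/11 - 1*286677)/6 = -(4/11 - 286677)/6 = -1/6*(-3153443/11) = 3153443/66 ≈ 47779.)
J/v = 1/(364973*(3153443/66)) = (1/364973)*(66/3153443) = 66/1150921552039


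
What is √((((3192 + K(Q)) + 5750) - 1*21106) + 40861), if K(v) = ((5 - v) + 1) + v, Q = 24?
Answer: √28703 ≈ 169.42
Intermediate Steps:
K(v) = 6 (K(v) = (6 - v) + v = 6)
√((((3192 + K(Q)) + 5750) - 1*21106) + 40861) = √((((3192 + 6) + 5750) - 1*21106) + 40861) = √(((3198 + 5750) - 21106) + 40861) = √((8948 - 21106) + 40861) = √(-12158 + 40861) = √28703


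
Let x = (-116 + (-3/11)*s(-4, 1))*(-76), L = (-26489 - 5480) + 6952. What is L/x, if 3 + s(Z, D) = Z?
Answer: -275187/95380 ≈ -2.8852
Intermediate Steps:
s(Z, D) = -3 + Z
L = -25017 (L = -31969 + 6952 = -25017)
x = 95380/11 (x = (-116 + (-3/11)*(-3 - 4))*(-76) = (-116 - 3*1/11*(-7))*(-76) = (-116 - 3/11*(-7))*(-76) = (-116 + 21/11)*(-76) = -1255/11*(-76) = 95380/11 ≈ 8670.9)
L/x = -25017/95380/11 = -25017*11/95380 = -275187/95380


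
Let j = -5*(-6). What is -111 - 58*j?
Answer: -1851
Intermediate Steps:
j = 30
-111 - 58*j = -111 - 58*30 = -111 - 1740 = -1851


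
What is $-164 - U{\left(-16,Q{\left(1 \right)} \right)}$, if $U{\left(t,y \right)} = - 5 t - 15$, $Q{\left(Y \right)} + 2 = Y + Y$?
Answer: $-229$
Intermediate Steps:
$Q{\left(Y \right)} = -2 + 2 Y$ ($Q{\left(Y \right)} = -2 + \left(Y + Y\right) = -2 + 2 Y$)
$U{\left(t,y \right)} = -15 - 5 t$
$-164 - U{\left(-16,Q{\left(1 \right)} \right)} = -164 - \left(-15 - -80\right) = -164 - \left(-15 + 80\right) = -164 - 65 = -229$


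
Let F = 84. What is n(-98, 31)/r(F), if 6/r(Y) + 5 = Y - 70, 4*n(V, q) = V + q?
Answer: -201/8 ≈ -25.125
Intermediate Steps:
n(V, q) = V/4 + q/4 (n(V, q) = (V + q)/4 = V/4 + q/4)
r(Y) = 6/(-75 + Y) (r(Y) = 6/(-5 + (Y - 70)) = 6/(-5 + (-70 + Y)) = 6/(-75 + Y))
n(-98, 31)/r(F) = ((¼)*(-98) + (¼)*31)/((6/(-75 + 84))) = (-49/2 + 31/4)/((6/9)) = -67/(4*(6*(⅑))) = -67/(4*⅔) = -67/4*3/2 = -201/8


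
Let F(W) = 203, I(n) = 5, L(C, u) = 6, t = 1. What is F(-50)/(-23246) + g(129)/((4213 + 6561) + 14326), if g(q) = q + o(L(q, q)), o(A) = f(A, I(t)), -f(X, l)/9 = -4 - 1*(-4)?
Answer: -1048283/291737300 ≈ -0.0035932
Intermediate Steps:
f(X, l) = 0 (f(X, l) = -9*(-4 - 1*(-4)) = -9*(-4 + 4) = -9*0 = 0)
o(A) = 0
g(q) = q (g(q) = q + 0 = q)
F(-50)/(-23246) + g(129)/((4213 + 6561) + 14326) = 203/(-23246) + 129/((4213 + 6561) + 14326) = 203*(-1/23246) + 129/(10774 + 14326) = -203/23246 + 129/25100 = -1048283/291737300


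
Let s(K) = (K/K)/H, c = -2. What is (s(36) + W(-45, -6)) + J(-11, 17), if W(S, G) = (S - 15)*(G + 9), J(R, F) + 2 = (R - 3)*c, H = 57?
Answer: -8777/57 ≈ -153.98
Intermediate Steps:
J(R, F) = 4 - 2*R (J(R, F) = -2 + (R - 3)*(-2) = -2 + (-3 + R)*(-2) = -2 + (6 - 2*R) = 4 - 2*R)
W(S, G) = (-15 + S)*(9 + G)
s(K) = 1/57 (s(K) = (K/K)/57 = 1*(1/57) = 1/57)
(s(36) + W(-45, -6)) + J(-11, 17) = (1/57 + (-135 - 15*(-6) + 9*(-45) - 6*(-45))) + (4 - 2*(-11)) = (1/57 + (-135 + 90 - 405 + 270)) + (4 + 22) = (1/57 - 180) + 26 = -10259/57 + 26 = -8777/57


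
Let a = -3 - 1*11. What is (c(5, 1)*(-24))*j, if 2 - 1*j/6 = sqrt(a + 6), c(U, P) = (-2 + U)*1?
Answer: -864 + 864*I*sqrt(2) ≈ -864.0 + 1221.9*I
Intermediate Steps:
a = -14 (a = -3 - 11 = -14)
c(U, P) = -2 + U
j = 12 - 12*I*sqrt(2) (j = 12 - 6*sqrt(-14 + 6) = 12 - 12*I*sqrt(2) ≈ 12.0 - 16.971*I)
(c(5, 1)*(-24))*j = ((-2 + 5)*(-24))*(12 - 12*I*sqrt(2)) = (3*(-24))*(12 - 12*I*sqrt(2)) = -72*(12 - 12*I*sqrt(2)) = -864 + 864*I*sqrt(2)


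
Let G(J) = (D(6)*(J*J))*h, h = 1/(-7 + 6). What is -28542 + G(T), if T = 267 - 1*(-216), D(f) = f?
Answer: -1428276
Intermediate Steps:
h = -1 (h = 1/(-1) = -1)
T = 483 (T = 267 + 216 = 483)
G(J) = -6*J² (G(J) = (6*(J*J))*(-1) = (6*J²)*(-1) = -6*J²)
-28542 + G(T) = -28542 - 6*483² = -28542 - 6*233289 = -28542 - 1399734 = -1428276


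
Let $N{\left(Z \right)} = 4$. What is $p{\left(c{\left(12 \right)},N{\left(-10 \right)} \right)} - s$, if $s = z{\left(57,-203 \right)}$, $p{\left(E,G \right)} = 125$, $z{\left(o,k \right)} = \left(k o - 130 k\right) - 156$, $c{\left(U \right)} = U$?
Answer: $-14538$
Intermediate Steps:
$z{\left(o,k \right)} = -156 - 130 k + k o$ ($z{\left(o,k \right)} = \left(- 130 k + k o\right) - 156 = -156 - 130 k + k o$)
$s = 14663$ ($s = -156 - -26390 - 11571 = -156 + 26390 - 11571 = 14663$)
$p{\left(c{\left(12 \right)},N{\left(-10 \right)} \right)} - s = 125 - 14663 = -14538$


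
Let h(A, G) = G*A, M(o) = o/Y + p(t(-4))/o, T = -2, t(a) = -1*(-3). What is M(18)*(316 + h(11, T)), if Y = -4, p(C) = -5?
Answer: -4214/3 ≈ -1404.7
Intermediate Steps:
t(a) = 3
M(o) = -5/o - o/4 (M(o) = o/(-4) - 5/o = o*(-¼) - 5/o = -o/4 - 5/o = -5/o - o/4)
h(A, G) = A*G
M(18)*(316 + h(11, T)) = (-5/18 - ¼*18)*(316 + 11*(-2)) = (-5*1/18 - 9/2)*(316 - 22) = (-5/18 - 9/2)*294 = -43/9*294 = -4214/3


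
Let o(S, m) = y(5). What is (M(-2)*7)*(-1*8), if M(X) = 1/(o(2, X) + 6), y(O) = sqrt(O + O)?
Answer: -168/13 + 28*sqrt(10)/13 ≈ -6.1120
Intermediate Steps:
y(O) = sqrt(2)*sqrt(O) (y(O) = sqrt(2*O) = sqrt(2)*sqrt(O))
o(S, m) = sqrt(10) (o(S, m) = sqrt(2)*sqrt(5) = sqrt(10))
M(X) = 1/(6 + sqrt(10)) (M(X) = 1/(sqrt(10) + 6) = 1/(6 + sqrt(10)))
(M(-2)*7)*(-1*8) = ((3/13 - sqrt(10)/26)*7)*(-1*8) = (21/13 - 7*sqrt(10)/26)*(-8) = -168/13 + 28*sqrt(10)/13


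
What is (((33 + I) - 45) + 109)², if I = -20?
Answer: 5929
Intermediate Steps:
(((33 + I) - 45) + 109)² = (((33 - 20) - 45) + 109)² = ((13 - 45) + 109)² = (-32 + 109)² = 77² = 5929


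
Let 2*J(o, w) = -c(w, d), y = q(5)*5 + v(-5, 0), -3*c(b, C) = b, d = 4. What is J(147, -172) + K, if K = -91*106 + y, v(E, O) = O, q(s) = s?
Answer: -28949/3 ≈ -9649.7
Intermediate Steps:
c(b, C) = -b/3
y = 25 (y = 5*5 + 0 = 25 + 0 = 25)
J(o, w) = w/6 (J(o, w) = (-(-1)*w/3)/2 = (w/3)/2 = w/6)
K = -9621 (K = -91*106 + 25 = -9646 + 25 = -9621)
J(147, -172) + K = (⅙)*(-172) - 9621 = -86/3 - 9621 = -28949/3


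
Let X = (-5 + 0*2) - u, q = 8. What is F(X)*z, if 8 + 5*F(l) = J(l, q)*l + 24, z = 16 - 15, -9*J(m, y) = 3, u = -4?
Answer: 49/15 ≈ 3.2667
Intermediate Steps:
J(m, y) = -⅓ (J(m, y) = -⅑*3 = -⅓)
z = 1
X = -1 (X = (-5 + 0*2) - 1*(-4) = (-5 + 0) + 4 = -5 + 4 = -1)
F(l) = 16/5 - l/15 (F(l) = -8/5 + (-l/3 + 24)/5 = -8/5 + (24 - l/3)/5 = -8/5 + (24/5 - l/15) = 16/5 - l/15)
F(X)*z = (16/5 - 1/15*(-1))*1 = (16/5 + 1/15)*1 = (49/15)*1 = 49/15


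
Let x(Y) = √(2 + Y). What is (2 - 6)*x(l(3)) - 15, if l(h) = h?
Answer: -15 - 4*√5 ≈ -23.944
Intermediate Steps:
(2 - 6)*x(l(3)) - 15 = (2 - 6)*√(2 + 3) - 15 = -4*√5 - 15 = -15 - 4*√5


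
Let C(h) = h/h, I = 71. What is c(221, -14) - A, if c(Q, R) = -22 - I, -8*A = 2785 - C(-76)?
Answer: 255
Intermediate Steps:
C(h) = 1
A = -348 (A = -(2785 - 1*1)/8 = -(2785 - 1)/8 = -⅛*2784 = -348)
c(Q, R) = -93 (c(Q, R) = -22 - 1*71 = -22 - 71 = -93)
c(221, -14) - A = -93 - 1*(-348) = -93 + 348 = 255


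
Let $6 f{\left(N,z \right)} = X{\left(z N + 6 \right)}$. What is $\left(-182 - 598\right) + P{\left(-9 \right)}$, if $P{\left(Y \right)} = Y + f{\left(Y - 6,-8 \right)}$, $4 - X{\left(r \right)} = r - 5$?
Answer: $- \frac{1617}{2} \approx -808.5$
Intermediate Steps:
$X{\left(r \right)} = 9 - r$ ($X{\left(r \right)} = 4 - \left(r - 5\right) = 4 - \left(-5 + r\right) = 9 - r$)
$f{\left(N,z \right)} = \frac{1}{2} - \frac{N z}{6}$ ($f{\left(N,z \right)} = \frac{9 - \left(z N + 6\right)}{6} = \frac{9 - \left(N z + 6\right)}{6} = \frac{9 - \left(6 + N z\right)}{6} = \frac{3 - N z}{6} = \frac{1}{2} - \frac{N z}{6}$)
$P{\left(Y \right)} = - \frac{15}{2} + \frac{7 Y}{3}$ ($P{\left(Y \right)} = Y - \left(- \frac{1}{2} + \frac{1}{6} \left(Y - 6\right) \left(-8\right)\right) = Y - \left(- \frac{1}{2} + \frac{1}{6} \left(-6 + Y\right) \left(-8\right)\right) = Y + \left(\frac{1}{2} + \left(-8 + \frac{4 Y}{3}\right)\right) = Y + \left(- \frac{15}{2} + \frac{4 Y}{3}\right) = - \frac{15}{2} + \frac{7 Y}{3}$)
$\left(-182 - 598\right) + P{\left(-9 \right)} = \left(-182 - 598\right) + \left(- \frac{15}{2} + \frac{7}{3} \left(-9\right)\right) = \left(-182 - 598\right) - \frac{57}{2} = -780 - \frac{57}{2} = - \frac{1617}{2}$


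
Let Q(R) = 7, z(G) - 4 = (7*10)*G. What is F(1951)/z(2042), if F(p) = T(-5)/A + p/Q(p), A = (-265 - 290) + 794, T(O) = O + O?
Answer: 466219/239145312 ≈ 0.0019495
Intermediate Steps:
T(O) = 2*O
A = 239 (A = -555 + 794 = 239)
z(G) = 4 + 70*G (z(G) = 4 + (7*10)*G = 4 + 70*G)
F(p) = -10/239 + p/7 (F(p) = (2*(-5))/239 + p/7 = -10*1/239 + p*(⅐) = -10/239 + p/7)
F(1951)/z(2042) = (-10/239 + (⅐)*1951)/(4 + 70*2042) = (-10/239 + 1951/7)/(4 + 142940) = (466219/1673)/142944 = (466219/1673)*(1/142944) = 466219/239145312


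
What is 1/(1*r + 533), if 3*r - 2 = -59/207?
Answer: 621/331348 ≈ 0.0018742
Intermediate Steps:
r = 355/621 (r = ⅔ + (-59/207)/3 = ⅔ + (-59*1/207)/3 = ⅔ + (⅓)*(-59/207) = ⅔ - 59/621 = 355/621 ≈ 0.57166)
1/(1*r + 533) = 1/(1*(355/621) + 533) = 1/(355/621 + 533) = 1/(331348/621) = 621/331348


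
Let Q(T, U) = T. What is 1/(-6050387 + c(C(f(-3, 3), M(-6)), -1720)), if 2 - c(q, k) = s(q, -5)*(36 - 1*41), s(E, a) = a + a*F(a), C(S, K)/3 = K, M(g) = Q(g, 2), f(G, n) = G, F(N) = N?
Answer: -1/6050285 ≈ -1.6528e-7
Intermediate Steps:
M(g) = g
C(S, K) = 3*K
s(E, a) = a + a² (s(E, a) = a + a*a = a + a²)
c(q, k) = 102 (c(q, k) = 2 - (-5*(1 - 5))*(36 - 1*41) = 2 - (-5*(-4))*(36 - 41) = 2 - 20*(-5) = 2 - 1*(-100) = 2 + 100 = 102)
1/(-6050387 + c(C(f(-3, 3), M(-6)), -1720)) = 1/(-6050387 + 102) = 1/(-6050285) = -1/6050285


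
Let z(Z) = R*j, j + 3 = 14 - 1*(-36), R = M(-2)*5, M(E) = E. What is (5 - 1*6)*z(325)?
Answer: 470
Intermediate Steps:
R = -10 (R = -2*5 = -10)
j = 47 (j = -3 + (14 - 1*(-36)) = -3 + (14 + 36) = -3 + 50 = 47)
z(Z) = -470 (z(Z) = -10*47 = -470)
(5 - 1*6)*z(325) = (5 - 1*6)*(-470) = (5 - 6)*(-470) = -1*(-470) = 470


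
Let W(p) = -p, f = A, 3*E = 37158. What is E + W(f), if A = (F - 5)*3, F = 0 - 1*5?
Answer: 12416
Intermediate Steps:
E = 12386 (E = (1/3)*37158 = 12386)
F = -5 (F = 0 - 5 = -5)
A = -30 (A = (-5 - 5)*3 = -10*3 = -30)
f = -30
E + W(f) = 12386 - 1*(-30) = 12386 + 30 = 12416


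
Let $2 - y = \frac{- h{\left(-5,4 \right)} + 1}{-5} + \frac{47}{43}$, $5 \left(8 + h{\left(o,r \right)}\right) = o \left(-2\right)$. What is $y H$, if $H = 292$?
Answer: $\frac{144832}{215} \approx 673.64$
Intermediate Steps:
$h{\left(o,r \right)} = -8 - \frac{2 o}{5}$ ($h{\left(o,r \right)} = -8 + \frac{o \left(-2\right)}{5} = -8 + \frac{\left(-2\right) o}{5} = -8 - \frac{2 o}{5}$)
$y = \frac{496}{215}$ ($y = 2 - \left(\frac{- (-8 - -2) + 1}{-5} + \frac{47}{43}\right) = 2 - \left(\left(- (-8 + 2) + 1\right) \left(- \frac{1}{5}\right) + 47 \cdot \frac{1}{43}\right) = 2 - \left(\left(\left(-1\right) \left(-6\right) + 1\right) \left(- \frac{1}{5}\right) + \frac{47}{43}\right) = 2 - \left(\left(6 + 1\right) \left(- \frac{1}{5}\right) + \frac{47}{43}\right) = 2 - \left(7 \left(- \frac{1}{5}\right) + \frac{47}{43}\right) = 2 - \left(- \frac{7}{5} + \frac{47}{43}\right) = 2 - - \frac{66}{215} = 2 + \frac{66}{215} = \frac{496}{215} \approx 2.307$)
$y H = \frac{496}{215} \cdot 292 = \frac{144832}{215}$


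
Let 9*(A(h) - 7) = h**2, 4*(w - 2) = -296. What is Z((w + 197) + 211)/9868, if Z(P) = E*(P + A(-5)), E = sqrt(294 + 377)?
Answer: 778*sqrt(671)/22203 ≈ 0.90767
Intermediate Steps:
w = -72 (w = 2 + (1/4)*(-296) = 2 - 74 = -72)
E = sqrt(671) ≈ 25.904
A(h) = 7 + h**2/9
Z(P) = sqrt(671)*(88/9 + P) (Z(P) = sqrt(671)*(P + (7 + (1/9)*(-5)**2)) = sqrt(671)*(P + (7 + (1/9)*25)) = sqrt(671)*(P + (7 + 25/9)) = sqrt(671)*(P + 88/9) = sqrt(671)*(88/9 + P))
Z((w + 197) + 211)/9868 = (sqrt(671)*(88/9 + ((-72 + 197) + 211)))/9868 = (sqrt(671)*(88/9 + (125 + 211)))*(1/9868) = (sqrt(671)*(88/9 + 336))*(1/9868) = (sqrt(671)*(3112/9))*(1/9868) = (3112*sqrt(671)/9)*(1/9868) = 778*sqrt(671)/22203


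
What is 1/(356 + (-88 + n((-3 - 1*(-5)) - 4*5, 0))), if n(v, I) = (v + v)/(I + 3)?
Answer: 1/256 ≈ 0.0039063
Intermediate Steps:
n(v, I) = 2*v/(3 + I) (n(v, I) = (2*v)/(3 + I) = 2*v/(3 + I))
1/(356 + (-88 + n((-3 - 1*(-5)) - 4*5, 0))) = 1/(356 + (-88 + 2*((-3 - 1*(-5)) - 4*5)/(3 + 0))) = 1/(356 + (-88 + 2*((-3 + 5) - 20)/3)) = 1/(356 + (-88 + 2*(2 - 20)*(1/3))) = 1/(356 + (-88 + 2*(-18)*(1/3))) = 1/(356 + (-88 - 12)) = 1/(356 - 100) = 1/256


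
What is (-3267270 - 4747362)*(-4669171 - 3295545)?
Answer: 63834267724512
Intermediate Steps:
(-3267270 - 4747362)*(-4669171 - 3295545) = -8014632*(-7964716) = 63834267724512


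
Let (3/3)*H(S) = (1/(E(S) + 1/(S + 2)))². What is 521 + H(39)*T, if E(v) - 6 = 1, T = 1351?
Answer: 45484855/82944 ≈ 548.38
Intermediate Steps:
E(v) = 7 (E(v) = 6 + 1 = 7)
H(S) = (7 + 1/(2 + S))⁻² (H(S) = (1/(7 + 1/(S + 2)))² = (1/(7 + 1/(2 + S)))² = (7 + 1/(2 + S))⁻²)
521 + H(39)*T = 521 + ((2 + 39)²/(15 + 7*39)²)*1351 = 521 + (41²/(15 + 273)²)*1351 = 521 + (1681/288²)*1351 = 521 + (1681*(1/82944))*1351 = 521 + (1681/82944)*1351 = 521 + 2271031/82944 = 45484855/82944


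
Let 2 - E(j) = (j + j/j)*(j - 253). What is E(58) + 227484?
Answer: 238991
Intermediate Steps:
E(j) = 2 - (1 + j)*(-253 + j) (E(j) = 2 - (j + j/j)*(j - 253) = 2 - (j + 1)*(-253 + j) = 2 - (1 + j)*(-253 + j))
E(58) + 227484 = (255 - 1*58² + 252*58) + 227484 = (255 - 1*3364 + 14616) + 227484 = (255 - 3364 + 14616) + 227484 = 11507 + 227484 = 238991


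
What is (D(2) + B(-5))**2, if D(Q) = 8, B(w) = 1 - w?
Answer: 196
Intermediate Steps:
(D(2) + B(-5))**2 = (8 + (1 - 1*(-5)))**2 = (8 + (1 + 5))**2 = (8 + 6)**2 = 14**2 = 196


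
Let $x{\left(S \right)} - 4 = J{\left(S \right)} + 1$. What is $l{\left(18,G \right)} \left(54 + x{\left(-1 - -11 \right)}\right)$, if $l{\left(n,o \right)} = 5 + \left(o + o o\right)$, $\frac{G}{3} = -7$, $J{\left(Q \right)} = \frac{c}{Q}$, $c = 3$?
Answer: $\frac{50405}{2} \approx 25203.0$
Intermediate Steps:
$J{\left(Q \right)} = \frac{3}{Q}$
$G = -21$ ($G = 3 \left(-7\right) = -21$)
$l{\left(n,o \right)} = 5 + o + o^{2}$ ($l{\left(n,o \right)} = 5 + \left(o + o^{2}\right) = 5 + o + o^{2}$)
$x{\left(S \right)} = 5 + \frac{3}{S}$ ($x{\left(S \right)} = 4 + \left(\frac{3}{S} + 1\right) = 4 + \left(1 + \frac{3}{S}\right) = 5 + \frac{3}{S}$)
$l{\left(18,G \right)} \left(54 + x{\left(-1 - -11 \right)}\right) = \left(5 - 21 + \left(-21\right)^{2}\right) \left(54 + \left(5 + \frac{3}{-1 - -11}\right)\right) = \left(5 - 21 + 441\right) \left(54 + \left(5 + \frac{3}{-1 + 11}\right)\right) = 425 \left(54 + \left(5 + \frac{3}{10}\right)\right) = 425 \left(54 + \frac{53}{10}\right) = 425 \cdot \frac{593}{10} = \frac{50405}{2}$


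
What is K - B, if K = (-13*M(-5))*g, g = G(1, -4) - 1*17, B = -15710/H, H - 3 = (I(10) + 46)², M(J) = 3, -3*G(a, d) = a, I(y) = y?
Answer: 2137674/3139 ≈ 681.00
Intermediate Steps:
G(a, d) = -a/3
H = 3139 (H = 3 + (10 + 46)² = 3 + 56² = 3 + 3136 = 3139)
B = -15710/3139 ≈ -5.0048
g = -52/3 (g = -⅓*1 - 1*17 = -⅓ - 17 = -52/3 ≈ -17.333)
K = 676 (K = -13*3*(-52/3) = -39*(-52/3) = 676)
K - B = 676 - 1*(-15710/3139) = 676 + 15710/3139 = 2137674/3139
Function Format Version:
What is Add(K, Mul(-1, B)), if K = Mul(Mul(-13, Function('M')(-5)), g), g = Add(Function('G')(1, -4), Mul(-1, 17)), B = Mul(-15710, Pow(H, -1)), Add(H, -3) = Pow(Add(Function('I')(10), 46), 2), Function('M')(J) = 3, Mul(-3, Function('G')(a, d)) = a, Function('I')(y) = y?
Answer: Rational(2137674, 3139) ≈ 681.00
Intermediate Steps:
Function('G')(a, d) = Mul(Rational(-1, 3), a)
H = 3139 (H = Add(3, Pow(Add(10, 46), 2)) = Add(3, Pow(56, 2)) = Add(3, 3136) = 3139)
B = Rational(-15710, 3139) (B = Mul(-15710, Pow(3139, -1)) = Mul(-15710, Rational(1, 3139)) = Rational(-15710, 3139) ≈ -5.0048)
g = Rational(-52, 3) (g = Add(Mul(Rational(-1, 3), 1), Mul(-1, 17)) = Add(Rational(-1, 3), -17) = Rational(-52, 3) ≈ -17.333)
K = 676 (K = Mul(Mul(-13, 3), Rational(-52, 3)) = Mul(-39, Rational(-52, 3)) = 676)
Add(K, Mul(-1, B)) = Add(676, Mul(-1, Rational(-15710, 3139))) = Add(676, Rational(15710, 3139)) = Rational(2137674, 3139)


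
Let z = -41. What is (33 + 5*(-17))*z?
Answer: 2132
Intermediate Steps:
(33 + 5*(-17))*z = (33 + 5*(-17))*(-41) = (33 - 85)*(-41) = -52*(-41) = 2132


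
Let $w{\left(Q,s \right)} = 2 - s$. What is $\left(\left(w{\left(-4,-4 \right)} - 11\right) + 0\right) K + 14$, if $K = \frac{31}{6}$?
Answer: $- \frac{71}{6} \approx -11.833$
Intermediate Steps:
$K = \frac{31}{6}$ ($K = 31 \cdot \frac{1}{6} = \frac{31}{6} \approx 5.1667$)
$\left(\left(w{\left(-4,-4 \right)} - 11\right) + 0\right) K + 14 = \left(\left(\left(2 - -4\right) - 11\right) + 0\right) \frac{31}{6} + 14 = \left(\left(\left(2 + 4\right) - 11\right) + 0\right) \frac{31}{6} + 14 = \left(\left(6 - 11\right) + 0\right) \frac{31}{6} + 14 = \left(-5 + 0\right) \frac{31}{6} + 14 = \left(-5\right) \frac{31}{6} + 14 = - \frac{155}{6} + 14 = - \frac{71}{6}$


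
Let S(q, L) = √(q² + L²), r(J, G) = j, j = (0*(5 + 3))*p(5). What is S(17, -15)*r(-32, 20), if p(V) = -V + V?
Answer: 0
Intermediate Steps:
p(V) = 0
j = 0 (j = (0*(5 + 3))*0 = (0*8)*0 = 0*0 = 0)
r(J, G) = 0
S(q, L) = √(L² + q²)
S(17, -15)*r(-32, 20) = √((-15)² + 17²)*0 = √(225 + 289)*0 = √514*0 = 0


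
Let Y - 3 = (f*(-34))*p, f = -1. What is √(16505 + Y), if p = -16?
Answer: 2*√3991 ≈ 126.35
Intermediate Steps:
Y = -541 (Y = 3 - 1*(-34)*(-16) = 3 + 34*(-16) = 3 - 544 = -541)
√(16505 + Y) = √(16505 - 541) = √15964 = 2*√3991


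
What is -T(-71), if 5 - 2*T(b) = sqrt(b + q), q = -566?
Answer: -5/2 + 7*I*sqrt(13)/2 ≈ -2.5 + 12.619*I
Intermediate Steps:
T(b) = 5/2 - sqrt(-566 + b)/2 (T(b) = 5/2 - sqrt(b - 566)/2 = 5/2 - sqrt(-566 + b)/2)
-T(-71) = -(5/2 - sqrt(-566 - 71)/2) = -(5/2 - 7*I*sqrt(13)/2) = -5/2 + 7*I*sqrt(13)/2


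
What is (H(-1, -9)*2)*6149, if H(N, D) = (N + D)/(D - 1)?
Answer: 12298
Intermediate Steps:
H(N, D) = (D + N)/(-1 + D)
(H(-1, -9)*2)*6149 = (((-9 - 1)/(-1 - 9))*2)*6149 = ((-10/(-10))*2)*6149 = (-1/10*(-10)*2)*6149 = (1*2)*6149 = 2*6149 = 12298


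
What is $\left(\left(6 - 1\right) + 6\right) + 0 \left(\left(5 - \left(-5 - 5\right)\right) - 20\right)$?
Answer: $11$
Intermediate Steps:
$\left(\left(6 - 1\right) + 6\right) + 0 \left(\left(5 - \left(-5 - 5\right)\right) - 20\right) = \left(5 + 6\right) + 0 \left(\left(5 - -10\right) - 20\right) = 11 + 0 \left(\left(5 + 10\right) - 20\right) = 11 + 0 \left(15 - 20\right) = 11 + 0 \left(-5\right) = 11 + 0 = 11$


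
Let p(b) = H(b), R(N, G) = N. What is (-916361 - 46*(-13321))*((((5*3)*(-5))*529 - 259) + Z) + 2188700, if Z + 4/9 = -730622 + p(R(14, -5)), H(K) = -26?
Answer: 2105524493290/9 ≈ 2.3395e+11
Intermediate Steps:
p(b) = -26
Z = -6575836/9 (Z = -4/9 + (-730622 - 26) = -4/9 - 730648 = -6575836/9 ≈ -7.3065e+5)
(-916361 - 46*(-13321))*((((5*3)*(-5))*529 - 259) + Z) + 2188700 = (-916361 - 46*(-13321))*((((5*3)*(-5))*529 - 259) - 6575836/9) + 2188700 = (-916361 + 612766)*(((15*(-5))*529 - 259) - 6575836/9) + 2188700 = -303595*((-75*529 - 259) - 6575836/9) + 2188700 = -303595*((-39675 - 259) - 6575836/9) + 2188700 = -303595*(-39934 - 6575836/9) + 2188700 = -303595*(-6935242/9) + 2188700 = 2105504794990/9 + 2188700 = 2105524493290/9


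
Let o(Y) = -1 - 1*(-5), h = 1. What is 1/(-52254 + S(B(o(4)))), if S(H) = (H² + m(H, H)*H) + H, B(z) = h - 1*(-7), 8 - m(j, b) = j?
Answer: -1/52182 ≈ -1.9164e-5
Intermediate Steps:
o(Y) = 4 (o(Y) = -1 + 5 = 4)
m(j, b) = 8 - j
B(z) = 8 (B(z) = 1 - 1*(-7) = 1 + 7 = 8)
S(H) = H + H² + H*(8 - H) (S(H) = (H² + (8 - H)*H) + H = (H² + H*(8 - H)) + H = H + H² + H*(8 - H))
1/(-52254 + S(B(o(4)))) = 1/(-52254 + 9*8) = 1/(-52254 + 72) = 1/(-52182) = -1/52182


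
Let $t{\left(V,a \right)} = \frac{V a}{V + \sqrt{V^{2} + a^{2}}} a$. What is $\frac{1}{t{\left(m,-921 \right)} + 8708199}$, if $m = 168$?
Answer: $\frac{578665}{5021148576831} - \frac{56 \sqrt{97385}}{8368580961385} \approx 1.1316 \cdot 10^{-7}$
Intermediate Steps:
$t{\left(V,a \right)} = \frac{V a^{2}}{V + \sqrt{V^{2} + a^{2}}}$ ($t{\left(V,a \right)} = \frac{V a}{V + \sqrt{V^{2} + a^{2}}} a = \frac{V a^{2}}{V + \sqrt{V^{2} + a^{2}}}$)
$\frac{1}{t{\left(m,-921 \right)} + 8708199} = \frac{1}{\frac{168 \left(-921\right)^{2}}{168 + \sqrt{168^{2} + \left(-921\right)^{2}}} + 8708199} = \frac{1}{168 \cdot 848241 \frac{1}{168 + \sqrt{28224 + 848241}} + 8708199} = \frac{1}{168 \cdot 848241 \frac{1}{168 + \sqrt{876465}} + 8708199} = \frac{1}{168 \cdot 848241 \frac{1}{168 + 3 \sqrt{97385}} + 8708199} = \frac{1}{\frac{142504488}{168 + 3 \sqrt{97385}} + 8708199} = \frac{1}{8708199 + \frac{142504488}{168 + 3 \sqrt{97385}}}$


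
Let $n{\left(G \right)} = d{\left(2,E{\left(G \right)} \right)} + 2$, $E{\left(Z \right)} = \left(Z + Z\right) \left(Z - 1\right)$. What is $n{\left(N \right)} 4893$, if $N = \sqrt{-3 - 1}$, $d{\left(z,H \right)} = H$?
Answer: $-29358 - 19572 i \approx -29358.0 - 19572.0 i$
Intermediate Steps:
$E{\left(Z \right)} = 2 Z \left(-1 + Z\right)$
$N = 2 i$ ($N = \sqrt{-4} = 2 i \approx 2.0 i$)
$n{\left(G \right)} = 2 + 2 G \left(-1 + G\right)$ ($n{\left(G \right)} = 2 G \left(-1 + G\right) + 2 = 2 + 2 G \left(-1 + G\right)$)
$n{\left(N \right)} 4893 = \left(2 + 2 \cdot 2 i \left(-1 + 2 i\right)\right) 4893 = \left(2 + 4 i \left(-1 + 2 i\right)\right) 4893 = 9786 + 19572 i \left(-1 + 2 i\right)$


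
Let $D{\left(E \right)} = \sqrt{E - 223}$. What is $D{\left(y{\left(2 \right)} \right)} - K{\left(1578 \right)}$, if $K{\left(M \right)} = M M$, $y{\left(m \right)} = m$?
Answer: $-2490084 + i \sqrt{221} \approx -2.4901 \cdot 10^{6} + 14.866 i$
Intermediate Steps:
$K{\left(M \right)} = M^{2}$
$D{\left(E \right)} = \sqrt{-223 + E}$
$D{\left(y{\left(2 \right)} \right)} - K{\left(1578 \right)} = \sqrt{-223 + 2} - 1578^{2} = \sqrt{-221} - 2490084 = i \sqrt{221} - 2490084 = -2490084 + i \sqrt{221}$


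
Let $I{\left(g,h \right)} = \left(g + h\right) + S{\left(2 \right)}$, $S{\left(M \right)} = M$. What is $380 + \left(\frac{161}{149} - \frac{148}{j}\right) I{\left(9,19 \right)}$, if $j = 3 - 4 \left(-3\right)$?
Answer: $\frac{17346}{149} \approx 116.42$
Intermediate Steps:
$I{\left(g,h \right)} = 2 + g + h$ ($I{\left(g,h \right)} = \left(g + h\right) + 2 = 2 + g + h$)
$j = 15$ ($j = 3 - -12 = 3 + 12 = 15$)
$380 + \left(\frac{161}{149} - \frac{148}{j}\right) I{\left(9,19 \right)} = 380 + \left(\frac{161}{149} - \frac{148}{15}\right) \left(2 + 9 + 19\right) = 380 + \left(161 \cdot \frac{1}{149} - \frac{148}{15}\right) 30 = 380 + \left(\frac{161}{149} - \frac{148}{15}\right) 30 = 380 - \frac{39274}{149} = \frac{17346}{149}$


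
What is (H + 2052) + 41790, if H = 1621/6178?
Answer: 270857497/6178 ≈ 43842.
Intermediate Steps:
H = 1621/6178 (H = 1621*(1/6178) = 1621/6178 ≈ 0.26238)
(H + 2052) + 41790 = (1621/6178 + 2052) + 41790 = 12678877/6178 + 41790 = 270857497/6178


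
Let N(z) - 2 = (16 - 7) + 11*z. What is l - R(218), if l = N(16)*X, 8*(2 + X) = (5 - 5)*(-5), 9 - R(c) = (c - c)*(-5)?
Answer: -383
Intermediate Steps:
N(z) = 11 + 11*z (N(z) = 2 + ((16 - 7) + 11*z) = 2 + (9 + 11*z) = 11 + 11*z)
R(c) = 9 (R(c) = 9 - (c - c)*(-5) = 9 - 0*(-5) = 9 - 1*0 = 9 + 0 = 9)
X = -2 (X = -2 + ((5 - 5)*(-5))/8 = -2 + (0*(-5))/8 = -2 + (⅛)*0 = -2 + 0 = -2)
l = -374 (l = (11 + 11*16)*(-2) = (11 + 176)*(-2) = 187*(-2) = -374)
l - R(218) = -374 - 1*9 = -374 - 9 = -383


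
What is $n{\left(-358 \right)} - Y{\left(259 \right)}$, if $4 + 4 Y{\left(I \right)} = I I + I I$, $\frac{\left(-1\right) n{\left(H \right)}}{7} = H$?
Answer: $- \frac{62067}{2} \approx -31034.0$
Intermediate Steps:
$n{\left(H \right)} = - 7 H$
$Y{\left(I \right)} = -1 + \frac{I^{2}}{2}$ ($Y{\left(I \right)} = -1 + \frac{I I + I I}{4} = -1 + \frac{I^{2} + I^{2}}{4} = -1 + \frac{2 I^{2}}{4} = -1 + \frac{I^{2}}{2}$)
$n{\left(-358 \right)} - Y{\left(259 \right)} = \left(-7\right) \left(-358\right) - \left(-1 + \frac{259^{2}}{2}\right) = 2506 - \left(-1 + \frac{1}{2} \cdot 67081\right) = 2506 - \left(-1 + \frac{67081}{2}\right) = 2506 - \frac{67079}{2} = - \frac{62067}{2}$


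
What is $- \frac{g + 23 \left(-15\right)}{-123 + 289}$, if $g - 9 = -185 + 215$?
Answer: $\frac{153}{83} \approx 1.8434$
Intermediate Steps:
$g = 39$ ($g = 9 + \left(-185 + 215\right) = 9 + 30 = 39$)
$- \frac{g + 23 \left(-15\right)}{-123 + 289} = - \frac{39 + 23 \left(-15\right)}{-123 + 289} = - \frac{39 - 345}{166} = - \frac{-306}{166} = \left(-1\right) \left(- \frac{153}{83}\right) = \frac{153}{83}$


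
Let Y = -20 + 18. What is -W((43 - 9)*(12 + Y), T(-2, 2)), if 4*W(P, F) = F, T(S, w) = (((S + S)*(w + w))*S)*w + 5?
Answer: -69/4 ≈ -17.250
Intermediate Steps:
Y = -2
T(S, w) = 5 + 4*S**2*w**2 (T(S, w) = (((2*S)*(2*w))*S)*w + 5 = ((4*S*w)*S)*w + 5 = (4*w*S**2)*w + 5 = 4*S**2*w**2 + 5 = 5 + 4*S**2*w**2)
W(P, F) = F/4
-W((43 - 9)*(12 + Y), T(-2, 2)) = -(5 + 4*(-2)**2*2**2)/4 = -(5 + 4*4*4)/4 = -(5 + 64)/4 = -69/4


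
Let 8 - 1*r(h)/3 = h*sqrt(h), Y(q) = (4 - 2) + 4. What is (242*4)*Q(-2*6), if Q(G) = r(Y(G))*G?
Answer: -278784 + 209088*sqrt(6) ≈ 2.3338e+5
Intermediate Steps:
Y(q) = 6 (Y(q) = 2 + 4 = 6)
r(h) = 24 - 3*h**(3/2) (r(h) = 24 - 3*h*sqrt(h) = 24 - 3*h**(3/2))
Q(G) = G*(24 - 18*sqrt(6)) (Q(G) = (24 - 18*sqrt(6))*G = G*(24 - 18*sqrt(6)))
(242*4)*Q(-2*6) = (242*4)*(6*(-2*6)*(4 - 3*sqrt(6))) = 968*(6*(-12)*(4 - 3*sqrt(6))) = 968*(-288 + 216*sqrt(6)) = -278784 + 209088*sqrt(6)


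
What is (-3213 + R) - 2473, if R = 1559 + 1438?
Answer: -2689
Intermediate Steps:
R = 2997
(-3213 + R) - 2473 = (-3213 + 2997) - 2473 = -216 - 2473 = -2689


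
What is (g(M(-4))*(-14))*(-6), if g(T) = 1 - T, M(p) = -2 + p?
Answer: 588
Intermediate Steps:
(g(M(-4))*(-14))*(-6) = ((1 - (-2 - 4))*(-14))*(-6) = ((1 - 1*(-6))*(-14))*(-6) = ((1 + 6)*(-14))*(-6) = (7*(-14))*(-6) = -98*(-6) = 588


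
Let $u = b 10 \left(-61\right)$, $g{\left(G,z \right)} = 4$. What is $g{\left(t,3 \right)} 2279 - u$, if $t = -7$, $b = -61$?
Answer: $-28094$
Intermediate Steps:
$u = 37210$ ($u = \left(-61\right) 10 \left(-61\right) = \left(-610\right) \left(-61\right) = 37210$)
$g{\left(t,3 \right)} 2279 - u = 4 \cdot 2279 - 37210 = 9116 - 37210 = -28094$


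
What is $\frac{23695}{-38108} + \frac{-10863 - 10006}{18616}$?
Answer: $- \frac{44156499}{25336376} \approx -1.7428$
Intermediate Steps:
$\frac{23695}{-38108} + \frac{-10863 - 10006}{18616} = 23695 \left(- \frac{1}{38108}\right) - \frac{20869}{18616} = - \frac{3385}{5444} - \frac{20869}{18616} = - \frac{44156499}{25336376}$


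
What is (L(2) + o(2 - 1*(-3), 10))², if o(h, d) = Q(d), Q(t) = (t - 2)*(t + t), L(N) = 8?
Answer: 28224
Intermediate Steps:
Q(t) = 2*t*(-2 + t) (Q(t) = (-2 + t)*(2*t) = 2*t*(-2 + t))
o(h, d) = 2*d*(-2 + d)
(L(2) + o(2 - 1*(-3), 10))² = (8 + 2*10*(-2 + 10))² = (8 + 2*10*8)² = (8 + 160)² = 168² = 28224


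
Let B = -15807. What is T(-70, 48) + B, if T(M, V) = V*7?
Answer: -15471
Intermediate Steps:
T(M, V) = 7*V
T(-70, 48) + B = 7*48 - 15807 = 336 - 15807 = -15471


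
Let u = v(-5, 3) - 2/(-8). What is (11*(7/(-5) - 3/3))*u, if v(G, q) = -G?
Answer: -693/5 ≈ -138.60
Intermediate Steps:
u = 21/4 (u = -1*(-5) - 2/(-8) = 5 - 2*(-⅛) = 5 + ¼ = 21/4 ≈ 5.2500)
(11*(7/(-5) - 3/3))*u = (11*(7/(-5) - 3/3))*(21/4) = (11*(7*(-⅕) - 3*⅓))*(21/4) = (11*(-7/5 - 1))*(21/4) = (11*(-12/5))*(21/4) = -132/5*21/4 = -693/5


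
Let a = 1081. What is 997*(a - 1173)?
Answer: -91724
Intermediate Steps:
997*(a - 1173) = 997*(1081 - 1173) = 997*(-92) = -91724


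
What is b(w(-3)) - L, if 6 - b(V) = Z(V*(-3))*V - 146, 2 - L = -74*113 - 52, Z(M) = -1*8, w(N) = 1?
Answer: -8256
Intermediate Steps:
Z(M) = -8
L = 8416 (L = 2 - (-74*113 - 52) = 2 - (-8362 - 52) = 2 - 1*(-8414) = 2 + 8414 = 8416)
b(V) = 152 + 8*V (b(V) = 6 - (-8*V - 146) = 6 - (-146 - 8*V) = 6 + (146 + 8*V) = 152 + 8*V)
b(w(-3)) - L = (152 + 8*1) - 1*8416 = (152 + 8) - 8416 = 160 - 8416 = -8256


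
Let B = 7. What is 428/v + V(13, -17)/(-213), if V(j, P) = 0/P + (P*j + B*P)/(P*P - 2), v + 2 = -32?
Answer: -13076254/1039227 ≈ -12.583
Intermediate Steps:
v = -34 (v = -2 - 32 = -34)
V(j, P) = (7*P + P*j)/(-2 + P**2) (V(j, P) = 0/P + (P*j + 7*P)/(P*P - 2) = 0 + (7*P + P*j)/(P**2 - 2) = 0 + (7*P + P*j)/(-2 + P**2) = (7*P + P*j)/(-2 + P**2))
428/v + V(13, -17)/(-213) = 428/(-34) - 17*(7 + 13)/(-2 + (-17)**2)/(-213) = 428*(-1/34) - 17*20/(-2 + 289)*(-1/213) = -214/17 - 17*20/287*(-1/213) = -214/17 - 17*1/287*20*(-1/213) = -214/17 - 340/287*(-1/213) = -214/17 + 340/61131 = -13076254/1039227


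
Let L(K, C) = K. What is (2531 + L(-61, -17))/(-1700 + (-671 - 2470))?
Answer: -2470/4841 ≈ -0.51023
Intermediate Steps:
(2531 + L(-61, -17))/(-1700 + (-671 - 2470)) = (2531 - 61)/(-1700 + (-671 - 2470)) = 2470/(-1700 - 3141) = 2470/(-4841) = 2470*(-1/4841) = -2470/4841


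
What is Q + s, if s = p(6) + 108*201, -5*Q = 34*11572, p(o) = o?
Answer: -284878/5 ≈ -56976.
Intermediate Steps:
Q = -393448/5 (Q = -34*11572/5 = -1/5*393448 = -393448/5 ≈ -78690.)
s = 21714 (s = 6 + 108*201 = 6 + 21708 = 21714)
Q + s = -393448/5 + 21714 = -284878/5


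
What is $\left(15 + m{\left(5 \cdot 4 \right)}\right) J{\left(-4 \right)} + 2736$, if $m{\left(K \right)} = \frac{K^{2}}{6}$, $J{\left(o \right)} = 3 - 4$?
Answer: $\frac{7963}{3} \approx 2654.3$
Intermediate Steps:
$J{\left(o \right)} = -1$ ($J{\left(o \right)} = 3 - 4 = -1$)
$m{\left(K \right)} = \frac{K^{2}}{6}$
$\left(15 + m{\left(5 \cdot 4 \right)}\right) J{\left(-4 \right)} + 2736 = \left(15 + \frac{\left(5 \cdot 4\right)^{2}}{6}\right) \left(-1\right) + 2736 = \left(15 + \frac{20^{2}}{6}\right) \left(-1\right) + 2736 = \left(15 + \frac{1}{6} \cdot 400\right) \left(-1\right) + 2736 = \left(15 + \frac{200}{3}\right) \left(-1\right) + 2736 = \frac{245}{3} \left(-1\right) + 2736 = - \frac{245}{3} + 2736 = \frac{7963}{3}$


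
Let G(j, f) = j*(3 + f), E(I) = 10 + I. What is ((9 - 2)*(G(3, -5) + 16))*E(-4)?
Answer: 420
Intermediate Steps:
((9 - 2)*(G(3, -5) + 16))*E(-4) = ((9 - 2)*(3*(3 - 5) + 16))*(10 - 4) = (7*(3*(-2) + 16))*6 = (7*(-6 + 16))*6 = (7*10)*6 = 70*6 = 420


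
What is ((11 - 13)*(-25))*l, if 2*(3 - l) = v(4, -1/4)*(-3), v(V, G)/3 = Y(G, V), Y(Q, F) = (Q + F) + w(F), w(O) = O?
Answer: 7575/4 ≈ 1893.8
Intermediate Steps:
Y(Q, F) = Q + 2*F (Y(Q, F) = (Q + F) + F = (F + Q) + F = Q + 2*F)
v(V, G) = 3*G + 6*V (v(V, G) = 3*(G + 2*V) = 3*G + 6*V)
l = 303/8 (l = 3 - (3*(-1/4) + 6*4)*(-3)/2 = 3 - (3*(-1*¼) + 24)*(-3)/2 = 3 - (3*(-¼) + 24)*(-3)/2 = 3 - (-¾ + 24)*(-3)/2 = 3 - 93*(-3)/8 = 3 - ½*(-279/4) = 3 + 279/8 = 303/8 ≈ 37.875)
((11 - 13)*(-25))*l = ((11 - 13)*(-25))*(303/8) = -2*(-25)*(303/8) = 50*(303/8) = 7575/4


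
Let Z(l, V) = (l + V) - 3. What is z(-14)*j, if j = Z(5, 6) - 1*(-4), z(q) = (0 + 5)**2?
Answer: 300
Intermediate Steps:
Z(l, V) = -3 + V + l (Z(l, V) = (V + l) - 3 = -3 + V + l)
z(q) = 25 (z(q) = 5**2 = 25)
j = 12 (j = (-3 + 6 + 5) - 1*(-4) = 8 + 4 = 12)
z(-14)*j = 25*12 = 300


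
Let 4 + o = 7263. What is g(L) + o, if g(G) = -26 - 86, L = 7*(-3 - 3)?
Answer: 7147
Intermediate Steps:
o = 7259 (o = -4 + 7263 = 7259)
L = -42 (L = 7*(-6) = -42)
g(G) = -112
g(L) + o = -112 + 7259 = 7147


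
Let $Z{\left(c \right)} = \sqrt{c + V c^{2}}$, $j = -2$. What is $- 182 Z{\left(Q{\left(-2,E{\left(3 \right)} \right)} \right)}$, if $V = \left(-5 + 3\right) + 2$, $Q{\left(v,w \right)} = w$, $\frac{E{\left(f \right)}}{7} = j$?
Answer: $- 182 i \sqrt{14} \approx - 680.98 i$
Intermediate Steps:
$E{\left(f \right)} = -14$ ($E{\left(f \right)} = 7 \left(-2\right) = -14$)
$V = 0$ ($V = -2 + 2 = 0$)
$Z{\left(c \right)} = \sqrt{c}$ ($Z{\left(c \right)} = \sqrt{c + 0 c^{2}} = \sqrt{c + 0} = \sqrt{c}$)
$- 182 Z{\left(Q{\left(-2,E{\left(3 \right)} \right)} \right)} = - 182 \sqrt{-14} = - 182 i \sqrt{14}$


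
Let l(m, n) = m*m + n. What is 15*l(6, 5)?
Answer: 615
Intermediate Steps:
l(m, n) = n + m² (l(m, n) = m² + n = n + m²)
15*l(6, 5) = 15*(5 + 6²) = 15*(5 + 36) = 15*41 = 615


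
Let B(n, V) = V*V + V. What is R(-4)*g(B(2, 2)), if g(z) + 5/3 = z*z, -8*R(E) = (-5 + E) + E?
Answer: 1339/24 ≈ 55.792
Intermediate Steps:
B(n, V) = V + V² (B(n, V) = V² + V = V + V²)
R(E) = 5/8 - E/4 (R(E) = -((-5 + E) + E)/8 = -(-5 + 2*E)/8 = 5/8 - E/4)
g(z) = -5/3 + z² (g(z) = -5/3 + z*z = -5/3 + z²)
R(-4)*g(B(2, 2)) = (5/8 - ¼*(-4))*(-5/3 + (2*(1 + 2))²) = (5/8 + 1)*(-5/3 + (2*3)²) = 13*(-5/3 + 6²)/8 = 13*(-5/3 + 36)/8 = (13/8)*(103/3) = 1339/24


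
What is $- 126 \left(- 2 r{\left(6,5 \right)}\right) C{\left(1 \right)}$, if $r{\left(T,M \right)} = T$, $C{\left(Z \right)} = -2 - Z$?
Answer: $-4536$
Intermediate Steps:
$- 126 \left(- 2 r{\left(6,5 \right)}\right) C{\left(1 \right)} = - 126 \left(\left(-2\right) 6\right) \left(-2 - 1\right) = \left(-126\right) \left(-12\right) \left(-2 - 1\right) = 1512 \left(-3\right) = -4536$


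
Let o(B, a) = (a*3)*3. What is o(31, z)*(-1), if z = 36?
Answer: -324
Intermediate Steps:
o(B, a) = 9*a (o(B, a) = (3*a)*3 = 9*a)
o(31, z)*(-1) = (9*36)*(-1) = 324*(-1) = -324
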